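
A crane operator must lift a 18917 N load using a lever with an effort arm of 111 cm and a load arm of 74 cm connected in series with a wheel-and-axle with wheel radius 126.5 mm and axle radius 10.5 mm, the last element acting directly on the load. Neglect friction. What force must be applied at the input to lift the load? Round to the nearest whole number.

Lever MA = effort arm / load arm = 111/74 = 1.5.
Wheel-and-axle MA = R/r = 126.5/10.5 = 12.048.
Combined ideal MA = 1.5 × 12.048 = 18.071.
Effort = load / MA = 18917 / 18.071 = 1046.8 N.

1047 N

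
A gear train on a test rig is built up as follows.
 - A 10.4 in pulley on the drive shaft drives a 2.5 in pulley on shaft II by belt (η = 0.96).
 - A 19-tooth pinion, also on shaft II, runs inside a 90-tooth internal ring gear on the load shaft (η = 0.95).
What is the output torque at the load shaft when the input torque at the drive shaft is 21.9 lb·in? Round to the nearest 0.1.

belt 2.5/10.4 = 0.24038 → τ = 21.9·0.24038·0.96 = 5.0538 lb·in
internal gear 90/19 = 4.7368 → τ = 5.0538·4.7368·0.95 = 22.742 lb·in

22.7 lb·in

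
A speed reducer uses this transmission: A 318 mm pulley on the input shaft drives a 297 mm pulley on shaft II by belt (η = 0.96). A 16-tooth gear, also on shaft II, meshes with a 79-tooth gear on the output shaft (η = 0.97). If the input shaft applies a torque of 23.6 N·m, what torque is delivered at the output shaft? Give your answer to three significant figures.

After the belt (297/318): 23.6 × 0.93396 × 0.96 = 21.16 N·m
After the gear mesh (79/16): 21.16 × 4.9375 × 0.97 = 101.34 N·m

101 N·m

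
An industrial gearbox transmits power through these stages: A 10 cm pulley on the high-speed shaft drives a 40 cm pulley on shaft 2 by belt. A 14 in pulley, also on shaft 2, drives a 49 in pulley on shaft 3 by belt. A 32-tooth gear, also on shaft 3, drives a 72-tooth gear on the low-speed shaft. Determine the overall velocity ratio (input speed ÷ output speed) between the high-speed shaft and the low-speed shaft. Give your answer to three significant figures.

31.5

Each stage contributes driven/driver: belt 40/10 = 4, belt 49/14 = 3.5, gear mesh 72/32 = 2.25.
Overall: 4 × 3.5 × 2.25 = 31.5.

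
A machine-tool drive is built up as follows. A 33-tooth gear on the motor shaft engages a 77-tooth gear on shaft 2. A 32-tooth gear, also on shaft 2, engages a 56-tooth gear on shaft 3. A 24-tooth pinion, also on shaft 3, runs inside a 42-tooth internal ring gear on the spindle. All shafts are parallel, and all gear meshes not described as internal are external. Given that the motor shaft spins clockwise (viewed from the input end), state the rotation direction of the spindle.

the motor shaft → shaft 2: external mesh, 1 reversal → CCW.
shaft 2 → shaft 3: external mesh, 1 reversal → CW.
shaft 3 → the spindle: internal mesh, same direction → CW.
2 reversals in total — an even number — so the spindle turns the same way as the motor shaft.

clockwise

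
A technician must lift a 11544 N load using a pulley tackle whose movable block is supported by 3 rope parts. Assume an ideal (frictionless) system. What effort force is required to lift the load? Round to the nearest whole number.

3848 N

Block-and-tackle MA = number of supporting rope parts = 3.
Effort = load / MA = 11544 / 3 = 3848 N.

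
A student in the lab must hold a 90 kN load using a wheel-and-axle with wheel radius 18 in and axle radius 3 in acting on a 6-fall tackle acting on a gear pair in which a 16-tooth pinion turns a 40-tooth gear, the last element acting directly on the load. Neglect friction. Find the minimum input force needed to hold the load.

Wheel-and-axle MA = R/r = 18/3 = 6.
Block-and-tackle MA = number of supporting rope parts = 6.
Gear pair MA = 40/16 = 2.5.
Combined ideal MA = 6 × 6 × 2.5 = 90.
Effort = load / MA = 90 / 90 = 1 kN.

1 kN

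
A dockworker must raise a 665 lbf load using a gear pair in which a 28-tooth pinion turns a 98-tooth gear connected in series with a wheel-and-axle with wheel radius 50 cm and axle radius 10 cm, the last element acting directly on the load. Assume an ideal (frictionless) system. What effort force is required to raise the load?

Gear pair MA = 98/28 = 3.5.
Wheel-and-axle MA = R/r = 50/10 = 5.
Combined ideal MA = 3.5 × 5 = 17.5.
Effort = load / MA = 665 / 17.5 = 38 lbf.

38 lbf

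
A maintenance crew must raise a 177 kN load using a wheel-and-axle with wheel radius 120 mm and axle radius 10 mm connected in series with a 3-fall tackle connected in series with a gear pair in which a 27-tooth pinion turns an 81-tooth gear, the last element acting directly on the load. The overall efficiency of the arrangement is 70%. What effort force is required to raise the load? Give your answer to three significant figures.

2.34 kN

Wheel-and-axle MA = R/r = 120/10 = 12.
Block-and-tackle MA = number of supporting rope parts = 3.
Gear pair MA = 81/27 = 3.
Combined ideal MA = 12 × 3 × 3 = 108.
Actual MA = 108 × 0.70 = 75.6.
Effort = load / actual MA = 177 / 75.6 = 2.3413 kN.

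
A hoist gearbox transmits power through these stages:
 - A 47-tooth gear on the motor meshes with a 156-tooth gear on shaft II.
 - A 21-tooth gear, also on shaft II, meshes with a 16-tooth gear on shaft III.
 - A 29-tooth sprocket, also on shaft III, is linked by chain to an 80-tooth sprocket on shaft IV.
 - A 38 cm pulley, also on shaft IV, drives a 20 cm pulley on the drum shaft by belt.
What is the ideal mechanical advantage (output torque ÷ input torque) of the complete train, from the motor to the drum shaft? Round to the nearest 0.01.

Each stage contributes driven/driver: gear mesh 156/47 = 3.3191, gear mesh 16/21 = 0.7619, chain 80/29 = 2.7586, belt 20/38 = 0.52632.
Overall: 3.3191 × 0.7619 × 2.7586 × 0.52632 = 3.6717.

3.67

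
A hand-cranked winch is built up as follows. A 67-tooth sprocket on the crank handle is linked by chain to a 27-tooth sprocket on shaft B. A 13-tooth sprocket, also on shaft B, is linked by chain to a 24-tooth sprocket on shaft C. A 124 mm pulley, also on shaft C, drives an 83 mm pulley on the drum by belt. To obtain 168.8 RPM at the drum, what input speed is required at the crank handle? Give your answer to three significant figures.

Overall ratio R = 0.40299 × 1.8462 × 0.66935 = 0.49798.
Required input speed = output speed × R = 168.8 × 0.49798 = 84.059 RPM.

84.1 RPM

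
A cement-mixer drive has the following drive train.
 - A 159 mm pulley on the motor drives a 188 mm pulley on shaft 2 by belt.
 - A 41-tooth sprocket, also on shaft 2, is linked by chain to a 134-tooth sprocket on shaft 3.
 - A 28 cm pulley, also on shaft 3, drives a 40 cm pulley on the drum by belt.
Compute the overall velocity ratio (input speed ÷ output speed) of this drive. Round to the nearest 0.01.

Each stage contributes driven/driver: belt 188/159 = 1.1824, chain 134/41 = 3.2683, belt 40/28 = 1.4286.
Overall: 1.1824 × 3.2683 × 1.4286 = 5.5206.

5.52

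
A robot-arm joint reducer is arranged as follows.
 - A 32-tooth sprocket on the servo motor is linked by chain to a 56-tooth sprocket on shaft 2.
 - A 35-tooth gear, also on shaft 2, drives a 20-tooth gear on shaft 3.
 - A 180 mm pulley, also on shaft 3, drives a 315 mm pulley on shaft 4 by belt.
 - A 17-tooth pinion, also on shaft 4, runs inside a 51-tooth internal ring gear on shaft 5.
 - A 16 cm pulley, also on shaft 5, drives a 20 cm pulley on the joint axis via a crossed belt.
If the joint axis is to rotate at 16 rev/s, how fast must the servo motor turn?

105 rev/s

Overall ratio R = 1.75 × 0.57143 × 1.75 × 3 × 1.25 = 6.5625.
Required input speed = output speed × R = 16 × 6.5625 = 105 rev/s.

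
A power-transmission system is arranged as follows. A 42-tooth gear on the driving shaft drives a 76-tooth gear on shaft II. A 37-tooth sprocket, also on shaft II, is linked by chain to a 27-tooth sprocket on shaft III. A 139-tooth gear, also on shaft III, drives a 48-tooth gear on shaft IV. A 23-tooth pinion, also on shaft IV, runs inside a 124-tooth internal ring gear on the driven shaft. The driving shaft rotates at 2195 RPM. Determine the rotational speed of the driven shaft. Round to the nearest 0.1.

892.9 RPM

the driving shaft → shaft II (gear mesh, 76/42): 2195 ÷ 1.8095 = 1213 RPM
shaft II → shaft III (chain, 27/37): 1213 ÷ 0.72973 = 1662.3 RPM
shaft III → shaft IV (gear mesh, 48/139): 1662.3 ÷ 0.34532 = 4813.7 RPM
shaft IV → the driven shaft (internal gear, 124/23): 4813.7 ÷ 5.3913 = 892.87 RPM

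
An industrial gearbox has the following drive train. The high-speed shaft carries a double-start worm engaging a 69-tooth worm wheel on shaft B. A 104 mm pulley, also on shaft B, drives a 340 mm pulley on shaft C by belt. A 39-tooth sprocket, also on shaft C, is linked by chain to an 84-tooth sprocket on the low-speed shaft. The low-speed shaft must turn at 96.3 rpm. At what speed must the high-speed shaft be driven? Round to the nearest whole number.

23394 rpm

Overall ratio R = 34.5 × 3.2692 × 2.1538 = 242.93.
Required input speed = output speed × R = 96.3 × 242.93 = 23394 rpm.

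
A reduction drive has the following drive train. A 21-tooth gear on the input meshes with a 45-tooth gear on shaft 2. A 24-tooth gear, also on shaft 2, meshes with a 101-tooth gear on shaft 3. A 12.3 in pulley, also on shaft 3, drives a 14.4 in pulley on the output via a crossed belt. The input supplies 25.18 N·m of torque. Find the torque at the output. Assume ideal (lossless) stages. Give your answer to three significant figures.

gear mesh 45/21 = 2.1429 → τ = 25.18·2.1429 = 53.957 N·m
gear mesh 101/24 = 4.2083 → τ = 53.957·4.2083 = 227.07 N·m
belt 14.4/12.3 = 1.1707 → τ = 227.07·1.1707 = 265.84 N·m

266 N·m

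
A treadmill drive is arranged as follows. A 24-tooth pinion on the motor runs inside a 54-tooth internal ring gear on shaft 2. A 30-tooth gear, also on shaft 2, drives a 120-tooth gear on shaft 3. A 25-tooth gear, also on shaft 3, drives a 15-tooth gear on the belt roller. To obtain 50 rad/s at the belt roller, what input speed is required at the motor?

270 rad/s

Overall ratio R = 2.25 × 4 × 0.6 = 5.4.
Required input speed = output speed × R = 50 × 5.4 = 270 rad/s.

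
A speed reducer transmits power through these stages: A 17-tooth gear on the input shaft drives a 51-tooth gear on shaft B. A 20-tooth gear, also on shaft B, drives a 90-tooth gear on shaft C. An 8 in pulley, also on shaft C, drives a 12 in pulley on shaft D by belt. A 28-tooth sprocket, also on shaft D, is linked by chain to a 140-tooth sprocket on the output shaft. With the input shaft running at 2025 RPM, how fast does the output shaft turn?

gear mesh 51/17 = 3 → 2025/3 = 675 RPM
gear mesh 90/20 = 4.5 → 675/4.5 = 150 RPM
belt 12/8 = 1.5 → 150/1.5 = 100 RPM
chain 140/28 = 5 → 100/5 = 20 RPM

20 RPM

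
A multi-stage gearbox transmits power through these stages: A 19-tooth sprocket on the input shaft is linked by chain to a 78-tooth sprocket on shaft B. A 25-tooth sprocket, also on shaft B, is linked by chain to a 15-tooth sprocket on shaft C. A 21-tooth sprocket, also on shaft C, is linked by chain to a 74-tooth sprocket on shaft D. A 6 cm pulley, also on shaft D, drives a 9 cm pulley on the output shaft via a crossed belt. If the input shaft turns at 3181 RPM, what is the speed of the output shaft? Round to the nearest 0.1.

244.3 RPM

chain 78/19 = 4.1053 → 3181/4.1053 = 774.86 RPM
chain 15/25 = 0.6 → 774.86/0.6 = 1291.4 RPM
chain 74/21 = 3.5238 → 1291.4/3.5238 = 366.49 RPM
belt 9/6 = 1.5 → 366.49/1.5 = 244.32 RPM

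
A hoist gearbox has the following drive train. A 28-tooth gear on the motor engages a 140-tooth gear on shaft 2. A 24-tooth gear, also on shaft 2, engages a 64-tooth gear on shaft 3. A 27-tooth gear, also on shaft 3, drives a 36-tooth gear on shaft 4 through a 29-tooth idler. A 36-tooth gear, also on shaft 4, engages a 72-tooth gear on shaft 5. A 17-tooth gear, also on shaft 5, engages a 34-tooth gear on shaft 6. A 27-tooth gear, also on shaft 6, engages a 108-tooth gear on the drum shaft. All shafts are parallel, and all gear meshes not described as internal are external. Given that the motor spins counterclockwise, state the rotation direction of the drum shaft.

the motor → shaft 2: external mesh, 1 reversal → CW.
shaft 2 → shaft 3: external mesh, 1 reversal → CCW.
shaft 3 → shaft 4: driver → idler → driven is 2 external meshes, 2 reversals → CCW.
shaft 4 → shaft 5: external mesh, 1 reversal → CW.
shaft 5 → shaft 6: external mesh, 1 reversal → CCW.
shaft 6 → the drum shaft: external mesh, 1 reversal → CW.
7 reversals in total — an odd number — so the drum shaft turns opposite to the motor.

clockwise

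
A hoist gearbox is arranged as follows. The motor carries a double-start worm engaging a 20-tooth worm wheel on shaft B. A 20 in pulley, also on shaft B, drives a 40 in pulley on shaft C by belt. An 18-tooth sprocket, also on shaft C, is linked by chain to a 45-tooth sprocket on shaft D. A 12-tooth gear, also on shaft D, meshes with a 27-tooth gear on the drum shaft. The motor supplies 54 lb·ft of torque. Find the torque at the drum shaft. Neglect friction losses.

6075 lb·ft

worm 20/2 = 10 → τ = 54·10 = 540 lb·ft
belt 40/20 = 2 → τ = 540·2 = 1080 lb·ft
chain 45/18 = 2.5 → τ = 1080·2.5 = 2700 lb·ft
gear mesh 27/12 = 2.25 → τ = 2700·2.25 = 6075 lb·ft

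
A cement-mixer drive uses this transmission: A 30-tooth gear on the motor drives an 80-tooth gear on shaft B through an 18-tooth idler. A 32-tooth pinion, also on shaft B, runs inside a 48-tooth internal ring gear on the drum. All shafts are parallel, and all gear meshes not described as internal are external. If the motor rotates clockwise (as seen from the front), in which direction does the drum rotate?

the motor → shaft B: driver → idler → driven is 2 external meshes, 2 reversals → CW.
shaft B → the drum: internal mesh, same direction → CW.
2 reversals in total — an even number — so the drum turns the same way as the motor.

clockwise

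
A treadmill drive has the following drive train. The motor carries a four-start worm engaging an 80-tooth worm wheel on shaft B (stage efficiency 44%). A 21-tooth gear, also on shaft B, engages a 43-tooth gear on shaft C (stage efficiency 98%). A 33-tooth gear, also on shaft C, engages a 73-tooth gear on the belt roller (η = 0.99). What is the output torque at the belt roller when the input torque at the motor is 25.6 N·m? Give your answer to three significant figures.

Worm: ratio = 80/4 = 20; torque at shaft B = 25.6 × 20 × 0.44 = 225.28 N·m.
Gear mesh: ratio = 43/21 = 2.0476; torque at shaft C = 225.28 × 2.0476 × 0.98 = 452.06 N·m.
Gear mesh: ratio = 73/33 = 2.2121; torque at the belt roller = 452.06 × 2.2121 × 0.99 = 990.02 N·m.

990 N·m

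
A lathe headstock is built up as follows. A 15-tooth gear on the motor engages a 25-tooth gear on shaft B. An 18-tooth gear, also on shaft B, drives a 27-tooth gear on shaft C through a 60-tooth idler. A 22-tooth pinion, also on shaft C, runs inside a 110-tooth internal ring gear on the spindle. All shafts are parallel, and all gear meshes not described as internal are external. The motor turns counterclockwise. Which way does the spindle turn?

the motor → shaft B: external mesh, 1 reversal → CW.
shaft B → shaft C: driver → idler → driven is 2 external meshes, 2 reversals → CW.
shaft C → the spindle: internal mesh, same direction → CW.
3 reversals in total — an odd number — so the spindle turns opposite to the motor.

clockwise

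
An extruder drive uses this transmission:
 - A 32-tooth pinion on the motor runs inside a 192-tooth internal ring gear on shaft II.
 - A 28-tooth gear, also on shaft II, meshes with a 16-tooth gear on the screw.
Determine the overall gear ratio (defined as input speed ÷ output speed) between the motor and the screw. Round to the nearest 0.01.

3.43

Each stage contributes driven/driver: internal gear 192/32 = 6, gear mesh 16/28 = 0.57143.
Overall: 6 × 0.57143 = 3.4286.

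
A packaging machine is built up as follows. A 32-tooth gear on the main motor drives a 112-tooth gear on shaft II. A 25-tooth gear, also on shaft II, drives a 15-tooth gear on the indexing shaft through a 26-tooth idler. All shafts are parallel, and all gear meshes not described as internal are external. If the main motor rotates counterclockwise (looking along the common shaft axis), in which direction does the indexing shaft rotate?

the main motor → shaft II: external mesh, 1 reversal → CW.
shaft II → the indexing shaft: driver → idler → driven is 2 external meshes, 2 reversals → CW.
3 reversals in total — an odd number — so the indexing shaft turns opposite to the main motor.

clockwise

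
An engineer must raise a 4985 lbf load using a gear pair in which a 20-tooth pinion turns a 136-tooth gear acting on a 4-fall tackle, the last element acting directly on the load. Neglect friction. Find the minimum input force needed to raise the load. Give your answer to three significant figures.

183 lbf

Gear pair MA = 136/20 = 6.8.
Block-and-tackle MA = number of supporting rope parts = 4.
Combined ideal MA = 6.8 × 4 = 27.2.
Effort = load / MA = 4985 / 27.2 = 183.27 lbf.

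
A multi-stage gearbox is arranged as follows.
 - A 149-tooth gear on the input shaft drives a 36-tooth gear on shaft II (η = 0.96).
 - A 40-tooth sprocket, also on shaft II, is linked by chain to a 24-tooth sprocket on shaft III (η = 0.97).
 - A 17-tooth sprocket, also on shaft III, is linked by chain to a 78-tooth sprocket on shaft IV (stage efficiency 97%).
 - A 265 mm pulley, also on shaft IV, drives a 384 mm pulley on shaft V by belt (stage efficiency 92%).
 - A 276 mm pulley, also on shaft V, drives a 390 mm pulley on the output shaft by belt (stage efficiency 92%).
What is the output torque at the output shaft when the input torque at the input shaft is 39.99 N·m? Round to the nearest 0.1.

41.6 N·m

Gear mesh: ratio = 36/149 = 0.24161; torque at shaft II = 39.99 × 0.24161 × 0.96 = 9.2755 N·m.
Chain: ratio = 24/40 = 0.6; torque at shaft III = 9.2755 × 0.6 × 0.97 = 5.3984 N·m.
Chain: ratio = 78/17 = 4.5882; torque at shaft IV = 5.3984 × 4.5882 × 0.97 = 24.026 N·m.
Belt: ratio = 384/265 = 1.4491; torque at shaft V = 24.026 × 1.4491 × 0.92 = 32.03 N·m.
Belt: ratio = 390/276 = 1.413; torque at the output shaft = 32.03 × 1.413 × 0.92 = 41.639 N·m.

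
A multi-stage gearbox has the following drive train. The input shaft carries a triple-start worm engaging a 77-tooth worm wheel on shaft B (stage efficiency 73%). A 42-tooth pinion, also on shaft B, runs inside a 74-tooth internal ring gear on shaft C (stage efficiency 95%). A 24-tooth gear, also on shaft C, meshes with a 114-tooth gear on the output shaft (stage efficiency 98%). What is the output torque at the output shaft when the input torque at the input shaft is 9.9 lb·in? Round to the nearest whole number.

worm 77/3 = 25.667 → τ = 9.9·25.667·0.73 = 185.49 lb·in
internal gear 74/42 = 1.7619 → τ = 185.49·1.7619·0.95 = 310.48 lb·in
gear mesh 114/24 = 4.75 → τ = 310.48·4.75·0.98 = 1445.3 lb·in

1445 lb·in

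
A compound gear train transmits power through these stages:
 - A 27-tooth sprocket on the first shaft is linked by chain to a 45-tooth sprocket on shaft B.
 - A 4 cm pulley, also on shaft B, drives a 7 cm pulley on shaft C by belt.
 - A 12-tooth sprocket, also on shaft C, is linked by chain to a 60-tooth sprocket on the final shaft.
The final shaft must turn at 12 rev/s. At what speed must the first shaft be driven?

175 rev/s

Overall ratio R = 1.6667 × 1.75 × 5 = 14.583.
Required input speed = output speed × R = 12 × 14.583 = 175 rev/s.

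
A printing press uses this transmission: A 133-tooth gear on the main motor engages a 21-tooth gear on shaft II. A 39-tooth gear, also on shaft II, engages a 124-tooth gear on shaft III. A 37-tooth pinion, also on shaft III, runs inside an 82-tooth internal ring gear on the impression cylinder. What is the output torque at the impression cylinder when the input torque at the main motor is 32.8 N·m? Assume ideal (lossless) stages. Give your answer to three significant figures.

36.5 N·m

After the gear mesh (21/133): 32.8 × 0.15789 = 5.1789 N·m
After the gear mesh (124/39): 5.1789 × 3.1795 = 16.466 N·m
After the internal gear (82/37): 16.466 × 2.2162 = 36.493 N·m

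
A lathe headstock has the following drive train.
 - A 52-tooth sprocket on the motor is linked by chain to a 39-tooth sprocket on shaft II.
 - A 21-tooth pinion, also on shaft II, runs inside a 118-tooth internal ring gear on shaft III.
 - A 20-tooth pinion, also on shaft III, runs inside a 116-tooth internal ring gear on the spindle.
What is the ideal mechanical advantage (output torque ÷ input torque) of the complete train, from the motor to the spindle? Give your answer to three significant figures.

24.4

Each stage contributes driven/driver: chain 39/52 = 0.75, internal gear 118/21 = 5.619, internal gear 116/20 = 5.8.
Overall: 0.75 × 5.619 × 5.8 = 24.443.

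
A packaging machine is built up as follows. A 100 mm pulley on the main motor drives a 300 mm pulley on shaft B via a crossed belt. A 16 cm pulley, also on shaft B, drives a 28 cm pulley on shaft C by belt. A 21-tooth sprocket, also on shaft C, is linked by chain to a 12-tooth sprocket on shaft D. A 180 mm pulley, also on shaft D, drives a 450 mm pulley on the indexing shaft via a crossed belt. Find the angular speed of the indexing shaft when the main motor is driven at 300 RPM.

Belt: ratio = 300/100 = 3, so shaft B turns at 300 / 3 = 100 RPM.
Belt: ratio = 28/16 = 1.75, so shaft C turns at 100 / 1.75 = 57.143 RPM.
Chain: ratio = 12/21 = 0.57143, so shaft D turns at 57.143 / 0.57143 = 100 RPM.
Belt: ratio = 450/180 = 2.5, so the indexing shaft turns at 100 / 2.5 = 40 RPM.

40 RPM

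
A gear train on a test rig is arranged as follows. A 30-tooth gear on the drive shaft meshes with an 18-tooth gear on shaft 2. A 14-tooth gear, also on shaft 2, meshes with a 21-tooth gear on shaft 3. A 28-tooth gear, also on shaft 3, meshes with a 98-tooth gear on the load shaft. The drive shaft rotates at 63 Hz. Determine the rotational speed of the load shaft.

20 Hz

gear mesh 18/30 = 0.6 → 63/0.6 = 105 Hz
gear mesh 21/14 = 1.5 → 105/1.5 = 70 Hz
gear mesh 98/28 = 3.5 → 70/3.5 = 20 Hz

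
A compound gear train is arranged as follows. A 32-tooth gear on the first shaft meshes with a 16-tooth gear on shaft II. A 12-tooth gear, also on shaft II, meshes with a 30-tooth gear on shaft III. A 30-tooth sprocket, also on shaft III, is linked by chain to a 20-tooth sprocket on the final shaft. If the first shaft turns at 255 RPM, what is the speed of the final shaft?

Gear mesh: ratio = 16/32 = 0.5, so shaft II turns at 255 / 0.5 = 510 RPM.
Gear mesh: ratio = 30/12 = 2.5, so shaft III turns at 510 / 2.5 = 204 RPM.
Chain: ratio = 20/30 = 0.66667, so the final shaft turns at 204 / 0.66667 = 306 RPM.

306 RPM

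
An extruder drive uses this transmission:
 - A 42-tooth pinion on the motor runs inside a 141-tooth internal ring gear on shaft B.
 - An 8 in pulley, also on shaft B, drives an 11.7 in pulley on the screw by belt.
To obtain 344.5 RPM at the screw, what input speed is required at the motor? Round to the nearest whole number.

1691 RPM

Overall ratio R = 3.3571 × 1.4625 = 4.9098.
Required input speed = output speed × R = 344.5 × 4.9098 = 1691.4 RPM.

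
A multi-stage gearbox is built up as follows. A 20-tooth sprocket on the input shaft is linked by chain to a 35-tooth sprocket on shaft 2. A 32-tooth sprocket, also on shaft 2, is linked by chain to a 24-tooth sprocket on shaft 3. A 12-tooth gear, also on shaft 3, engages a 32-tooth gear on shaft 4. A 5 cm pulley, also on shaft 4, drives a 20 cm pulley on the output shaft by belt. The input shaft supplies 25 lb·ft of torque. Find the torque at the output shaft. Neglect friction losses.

350 lb·ft

Chain: ratio = 35/20 = 1.75; torque at shaft 2 = 25 × 1.75 = 43.75 lb·ft.
Chain: ratio = 24/32 = 0.75; torque at shaft 3 = 43.75 × 0.75 = 32.812 lb·ft.
Gear mesh: ratio = 32/12 = 2.6667; torque at shaft 4 = 32.812 × 2.6667 = 87.5 lb·ft.
Belt: ratio = 20/5 = 4; torque at the output shaft = 87.5 × 4 = 350 lb·ft.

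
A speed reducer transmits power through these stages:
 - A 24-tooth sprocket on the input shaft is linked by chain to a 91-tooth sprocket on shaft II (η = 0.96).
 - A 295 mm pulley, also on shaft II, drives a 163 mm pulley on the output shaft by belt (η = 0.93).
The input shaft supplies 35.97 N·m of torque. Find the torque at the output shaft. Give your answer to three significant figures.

67.3 N·m

Chain: ratio = 91/24 = 3.7917; torque at shaft II = 35.97 × 3.7917 × 0.96 = 130.93 N·m.
Belt: ratio = 163/295 = 0.55254; torque at the output shaft = 130.93 × 0.55254 × 0.93 = 67.281 N·m.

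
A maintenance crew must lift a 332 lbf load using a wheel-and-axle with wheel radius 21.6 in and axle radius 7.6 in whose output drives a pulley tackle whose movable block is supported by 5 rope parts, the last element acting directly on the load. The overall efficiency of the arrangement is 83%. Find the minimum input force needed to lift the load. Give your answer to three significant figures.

28.1 lbf

Wheel-and-axle MA = R/r = 21.6/7.6 = 2.8421.
Block-and-tackle MA = number of supporting rope parts = 5.
Combined ideal MA = 2.8421 × 5 = 14.211.
Actual MA = 14.211 × 0.83 = 11.795.
Effort = load / actual MA = 332 / 11.795 = 28.148 lbf.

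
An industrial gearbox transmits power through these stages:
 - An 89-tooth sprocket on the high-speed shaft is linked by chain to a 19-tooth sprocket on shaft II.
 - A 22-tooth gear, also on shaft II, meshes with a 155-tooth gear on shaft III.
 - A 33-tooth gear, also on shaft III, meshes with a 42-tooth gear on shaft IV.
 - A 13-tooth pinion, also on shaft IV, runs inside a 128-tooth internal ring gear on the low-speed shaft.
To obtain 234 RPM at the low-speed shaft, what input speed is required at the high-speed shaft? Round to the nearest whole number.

4411 RPM

Overall ratio R = 0.21348 × 7.0455 × 1.2727 × 9.8462 = 18.848.
Required input speed = output speed × R = 234 × 18.848 = 4410.5 RPM.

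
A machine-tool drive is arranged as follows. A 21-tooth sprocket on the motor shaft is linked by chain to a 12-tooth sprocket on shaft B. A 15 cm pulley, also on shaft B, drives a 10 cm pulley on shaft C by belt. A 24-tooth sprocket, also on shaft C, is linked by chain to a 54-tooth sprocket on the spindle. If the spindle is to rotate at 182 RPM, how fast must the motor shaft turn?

156 RPM

Overall ratio R = 0.57143 × 0.66667 × 2.25 = 0.85714.
Required input speed = output speed × R = 182 × 0.85714 = 156 RPM.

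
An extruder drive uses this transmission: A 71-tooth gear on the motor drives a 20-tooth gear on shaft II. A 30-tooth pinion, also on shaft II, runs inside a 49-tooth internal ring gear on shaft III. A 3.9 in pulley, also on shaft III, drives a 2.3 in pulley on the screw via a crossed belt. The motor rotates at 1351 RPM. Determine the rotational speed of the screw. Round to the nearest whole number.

gear mesh 20/71 = 0.28169 → 1351/0.28169 = 4796.1 RPM
internal gear 49/30 = 1.6333 → 4796.1/1.6333 = 2936.4 RPM
belt 2.3/3.9 = 0.58974 → 2936.4/0.58974 = 4979 RPM

4979 RPM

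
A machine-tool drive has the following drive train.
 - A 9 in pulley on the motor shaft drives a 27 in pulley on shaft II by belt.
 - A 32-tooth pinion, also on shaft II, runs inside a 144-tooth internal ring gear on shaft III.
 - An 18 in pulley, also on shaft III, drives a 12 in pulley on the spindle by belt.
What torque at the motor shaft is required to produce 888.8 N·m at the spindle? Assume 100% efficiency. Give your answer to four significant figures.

Overall ratio R = 3 × 4.5 × 0.66667 = 9.
Input torque = output torque / R = 888.8 / 9 = 98.756 N·m.

98.76 N·m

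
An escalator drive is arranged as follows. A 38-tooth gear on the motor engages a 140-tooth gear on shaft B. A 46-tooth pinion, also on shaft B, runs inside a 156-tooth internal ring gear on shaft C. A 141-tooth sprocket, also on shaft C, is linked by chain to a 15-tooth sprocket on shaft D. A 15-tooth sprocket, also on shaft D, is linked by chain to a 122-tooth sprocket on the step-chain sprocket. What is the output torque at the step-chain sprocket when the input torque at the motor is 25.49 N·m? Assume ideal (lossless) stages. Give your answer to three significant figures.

276 N·m

gear mesh 140/38 = 3.6842 → τ = 25.49·3.6842 = 93.911 N·m
internal gear 156/46 = 3.3913 → τ = 93.911·3.3913 = 318.48 N·m
chain 15/141 = 0.10638 → τ = 318.48·0.10638 = 33.881 N·m
chain 122/15 = 8.1333 → τ = 33.881·8.1333 = 275.56 N·m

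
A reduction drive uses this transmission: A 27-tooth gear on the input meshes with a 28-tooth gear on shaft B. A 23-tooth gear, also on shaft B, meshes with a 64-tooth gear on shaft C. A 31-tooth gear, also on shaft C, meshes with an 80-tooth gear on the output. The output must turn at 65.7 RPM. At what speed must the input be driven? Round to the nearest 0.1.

Overall ratio R = 1.037 × 2.7826 × 2.5806 = 7.4469.
Required input speed = output speed × R = 65.7 × 7.4469 = 489.26 RPM.

489.3 RPM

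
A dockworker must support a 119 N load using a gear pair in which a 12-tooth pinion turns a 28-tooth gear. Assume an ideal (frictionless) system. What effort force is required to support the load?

Gear pair MA = 28/12 = 2.3333.
Effort = load / MA = 119 / 2.3333 = 51 N.

51 N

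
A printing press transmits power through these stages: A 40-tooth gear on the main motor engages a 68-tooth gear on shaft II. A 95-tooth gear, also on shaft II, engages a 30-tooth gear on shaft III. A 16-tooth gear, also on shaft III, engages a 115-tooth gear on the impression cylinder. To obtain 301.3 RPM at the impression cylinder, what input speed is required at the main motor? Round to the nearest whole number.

1163 RPM

Overall ratio R = 1.7 × 0.31579 × 7.1875 = 3.8586.
Required input speed = output speed × R = 301.3 × 3.8586 = 1162.6 RPM.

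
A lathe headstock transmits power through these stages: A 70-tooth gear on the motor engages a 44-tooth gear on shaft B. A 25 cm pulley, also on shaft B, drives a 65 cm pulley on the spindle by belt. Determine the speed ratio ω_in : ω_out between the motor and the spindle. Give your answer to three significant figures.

1.63

Each stage contributes driven/driver: gear mesh 44/70 = 0.62857, belt 65/25 = 2.6.
Overall: 0.62857 × 2.6 = 1.6343.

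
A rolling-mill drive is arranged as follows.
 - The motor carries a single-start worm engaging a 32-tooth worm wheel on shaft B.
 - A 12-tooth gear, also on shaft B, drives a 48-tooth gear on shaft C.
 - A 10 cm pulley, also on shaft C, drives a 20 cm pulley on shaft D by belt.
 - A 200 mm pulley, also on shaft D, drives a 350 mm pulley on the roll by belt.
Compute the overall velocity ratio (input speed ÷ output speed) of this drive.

Each stage contributes driven/driver: worm 32/1 = 32, gear mesh 48/12 = 4, belt 20/10 = 2, belt 350/200 = 1.75.
Overall: 32 × 4 × 2 × 1.75 = 448.

448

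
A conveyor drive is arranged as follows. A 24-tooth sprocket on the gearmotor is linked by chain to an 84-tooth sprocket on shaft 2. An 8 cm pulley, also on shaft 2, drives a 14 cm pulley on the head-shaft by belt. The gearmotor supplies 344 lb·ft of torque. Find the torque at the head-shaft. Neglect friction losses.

2107 lb·ft

After the chain (84/24): 344 × 3.5 = 1204 lb·ft
After the belt (14/8): 1204 × 1.75 = 2107 lb·ft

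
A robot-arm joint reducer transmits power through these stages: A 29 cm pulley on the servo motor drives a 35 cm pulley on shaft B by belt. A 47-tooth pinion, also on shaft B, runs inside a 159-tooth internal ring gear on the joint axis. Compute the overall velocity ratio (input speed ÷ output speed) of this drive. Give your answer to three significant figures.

Each stage contributes driven/driver: belt 35/29 = 1.2069, internal gear 159/47 = 3.383.
Overall: 1.2069 × 3.383 = 4.0829.

4.08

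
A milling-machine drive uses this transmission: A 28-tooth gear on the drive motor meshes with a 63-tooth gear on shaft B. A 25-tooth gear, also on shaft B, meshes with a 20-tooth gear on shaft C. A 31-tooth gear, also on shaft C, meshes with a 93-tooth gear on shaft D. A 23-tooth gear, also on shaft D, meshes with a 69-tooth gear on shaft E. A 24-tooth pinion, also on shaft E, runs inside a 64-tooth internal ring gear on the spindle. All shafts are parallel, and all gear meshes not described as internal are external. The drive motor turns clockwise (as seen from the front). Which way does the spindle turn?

clockwise

the drive motor → shaft B: external mesh, 1 reversal → CCW.
shaft B → shaft C: external mesh, 1 reversal → CW.
shaft C → shaft D: external mesh, 1 reversal → CCW.
shaft D → shaft E: external mesh, 1 reversal → CW.
shaft E → the spindle: internal mesh, same direction → CW.
4 reversals in total — an even number — so the spindle turns the same way as the drive motor.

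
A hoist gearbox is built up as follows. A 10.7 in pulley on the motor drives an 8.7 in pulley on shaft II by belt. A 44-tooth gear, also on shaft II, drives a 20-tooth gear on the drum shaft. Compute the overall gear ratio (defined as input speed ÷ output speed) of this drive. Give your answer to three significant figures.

Each stage contributes driven/driver: belt 8.7/10.7 = 0.81308, gear mesh 20/44 = 0.45455.
Overall: 0.81308 × 0.45455 = 0.36958.

0.370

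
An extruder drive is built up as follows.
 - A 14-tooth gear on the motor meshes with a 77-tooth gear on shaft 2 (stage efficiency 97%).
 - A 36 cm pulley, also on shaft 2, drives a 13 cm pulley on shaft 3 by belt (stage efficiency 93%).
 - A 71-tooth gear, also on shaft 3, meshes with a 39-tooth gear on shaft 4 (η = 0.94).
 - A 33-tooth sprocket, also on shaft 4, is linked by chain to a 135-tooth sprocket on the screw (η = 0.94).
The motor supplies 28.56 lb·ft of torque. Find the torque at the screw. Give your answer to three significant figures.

102 lb·ft

gear mesh 77/14 = 5.5 → τ = 28.56·5.5·0.97 = 152.37 lb·ft
belt 13/36 = 0.36111 → τ = 152.37·0.36111·0.93 = 51.17 lb·ft
gear mesh 39/71 = 0.5493 → τ = 51.17·0.5493·0.94 = 26.421 lb·ft
chain 135/33 = 4.0909 → τ = 26.421·4.0909·0.94 = 101.6 lb·ft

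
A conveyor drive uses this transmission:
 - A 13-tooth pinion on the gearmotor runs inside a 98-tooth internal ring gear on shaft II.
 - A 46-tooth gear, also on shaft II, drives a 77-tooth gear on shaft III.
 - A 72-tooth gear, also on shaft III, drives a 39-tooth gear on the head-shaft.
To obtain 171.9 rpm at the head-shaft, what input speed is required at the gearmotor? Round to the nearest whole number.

1175 rpm

Overall ratio R = 7.5385 × 1.6739 × 0.54167 = 6.8351.
Required input speed = output speed × R = 171.9 × 6.8351 = 1175 rpm.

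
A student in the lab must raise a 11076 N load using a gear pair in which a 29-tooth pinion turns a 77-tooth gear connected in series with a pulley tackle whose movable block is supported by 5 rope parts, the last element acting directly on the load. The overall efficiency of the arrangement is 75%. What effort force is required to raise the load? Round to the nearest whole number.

1112 N

Gear pair MA = 77/29 = 2.6552.
Block-and-tackle MA = number of supporting rope parts = 5.
Combined ideal MA = 2.6552 × 5 = 13.276.
Actual MA = 13.276 × 0.75 = 9.9569.
Effort = load / actual MA = 11076 / 9.9569 = 1112.4 N.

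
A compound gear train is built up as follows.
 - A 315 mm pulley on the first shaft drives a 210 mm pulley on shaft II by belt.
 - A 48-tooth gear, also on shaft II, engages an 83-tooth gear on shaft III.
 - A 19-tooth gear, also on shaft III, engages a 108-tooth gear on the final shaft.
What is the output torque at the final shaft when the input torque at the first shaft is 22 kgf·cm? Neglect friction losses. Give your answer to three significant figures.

After the belt (210/315): 22 × 0.66667 = 14.667 kgf·cm
After the gear mesh (83/48): 14.667 × 1.7292 = 25.361 kgf·cm
After the gear mesh (108/19): 25.361 × 5.6842 = 144.16 kgf·cm

144 kgf·cm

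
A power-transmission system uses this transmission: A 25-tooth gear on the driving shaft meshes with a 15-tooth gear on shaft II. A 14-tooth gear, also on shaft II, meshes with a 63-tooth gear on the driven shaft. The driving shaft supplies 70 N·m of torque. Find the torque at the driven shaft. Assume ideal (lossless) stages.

After the gear mesh (15/25): 70 × 0.6 = 42 N·m
After the gear mesh (63/14): 42 × 4.5 = 189 N·m

189 N·m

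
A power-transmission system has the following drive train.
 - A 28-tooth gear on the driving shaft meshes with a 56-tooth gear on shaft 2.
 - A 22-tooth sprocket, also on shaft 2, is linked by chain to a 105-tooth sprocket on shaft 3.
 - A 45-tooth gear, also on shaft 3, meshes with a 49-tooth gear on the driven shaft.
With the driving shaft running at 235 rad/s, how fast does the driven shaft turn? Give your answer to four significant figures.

the driving shaft → shaft 2 (gear mesh, 56/28): 235 ÷ 2 = 117.5 rad/s
shaft 2 → shaft 3 (chain, 105/22): 117.5 ÷ 4.7727 = 24.619 rad/s
shaft 3 → the driven shaft (gear mesh, 49/45): 24.619 ÷ 1.0889 = 22.609 rad/s

22.61 rad/s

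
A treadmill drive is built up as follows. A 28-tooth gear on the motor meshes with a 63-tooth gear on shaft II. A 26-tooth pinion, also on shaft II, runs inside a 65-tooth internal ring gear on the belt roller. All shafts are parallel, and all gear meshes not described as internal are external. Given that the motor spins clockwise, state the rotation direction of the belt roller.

the motor → shaft II: external mesh, 1 reversal → CCW.
shaft II → the belt roller: internal mesh, same direction → CCW.
1 reversal in total — an odd number — so the belt roller turns opposite to the motor.

counterclockwise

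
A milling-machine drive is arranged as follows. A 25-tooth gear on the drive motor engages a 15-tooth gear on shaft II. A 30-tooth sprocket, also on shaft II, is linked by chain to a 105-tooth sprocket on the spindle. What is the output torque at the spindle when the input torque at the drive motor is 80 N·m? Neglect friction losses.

Gear mesh: ratio = 15/25 = 0.6; torque at shaft II = 80 × 0.6 = 48 N·m.
Chain: ratio = 105/30 = 3.5; torque at the spindle = 48 × 3.5 = 168 N·m.

168 N·m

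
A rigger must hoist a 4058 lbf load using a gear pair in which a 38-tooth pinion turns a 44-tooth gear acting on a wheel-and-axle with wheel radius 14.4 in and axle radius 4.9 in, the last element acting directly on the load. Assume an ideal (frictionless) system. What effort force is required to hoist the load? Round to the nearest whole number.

Gear pair MA = 44/38 = 1.1579.
Wheel-and-axle MA = R/r = 14.4/4.9 = 2.9388.
Combined ideal MA = 1.1579 × 2.9388 = 3.4028.
Effort = load / MA = 4058 / 3.4028 = 1192.5 lbf.

1193 lbf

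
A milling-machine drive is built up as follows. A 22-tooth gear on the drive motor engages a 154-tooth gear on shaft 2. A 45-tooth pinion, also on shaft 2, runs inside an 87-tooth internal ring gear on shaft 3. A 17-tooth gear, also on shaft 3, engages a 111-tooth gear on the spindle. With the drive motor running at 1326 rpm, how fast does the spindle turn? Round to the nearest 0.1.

15.0 rpm

Gear mesh: ratio = 154/22 = 7, so shaft 2 turns at 1326 / 7 = 189.43 rpm.
Internal gear: ratio = 87/45 = 1.9333, so shaft 3 turns at 189.43 / 1.9333 = 97.98 rpm.
Gear mesh: ratio = 111/17 = 6.5294, so the spindle turns at 97.98 / 6.5294 = 15.006 rpm.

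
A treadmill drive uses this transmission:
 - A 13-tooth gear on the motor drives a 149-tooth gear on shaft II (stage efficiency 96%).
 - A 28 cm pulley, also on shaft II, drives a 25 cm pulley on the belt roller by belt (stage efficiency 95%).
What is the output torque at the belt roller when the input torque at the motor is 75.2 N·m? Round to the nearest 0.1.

gear mesh 149/13 = 11.462 → τ = 75.2·11.462·0.96 = 827.43 N·m
belt 25/28 = 0.89286 → τ = 827.43·0.89286·0.95 = 701.84 N·m

701.8 N·m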